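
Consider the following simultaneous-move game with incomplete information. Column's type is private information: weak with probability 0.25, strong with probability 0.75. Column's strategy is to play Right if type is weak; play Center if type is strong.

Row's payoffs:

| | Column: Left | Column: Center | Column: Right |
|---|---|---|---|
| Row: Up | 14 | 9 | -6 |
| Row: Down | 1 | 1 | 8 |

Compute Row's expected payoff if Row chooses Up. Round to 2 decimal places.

Take the expectation over Column's type, weighting each type's action by its prior probability.
E[Up] = 0.25·(-6) + 0.75·9 = (-1.5) + 6.75 = 5.25

5.25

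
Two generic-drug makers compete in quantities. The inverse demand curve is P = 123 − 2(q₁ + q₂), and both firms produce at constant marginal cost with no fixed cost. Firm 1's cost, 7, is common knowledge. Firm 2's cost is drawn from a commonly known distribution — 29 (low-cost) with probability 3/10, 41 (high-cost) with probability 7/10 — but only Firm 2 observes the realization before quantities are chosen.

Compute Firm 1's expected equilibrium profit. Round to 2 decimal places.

1190.72

Firm 2 with cost c maximizes (123 − 2(q₁+q₂) − c)·q₂, giving q₂(c) = (123 − c − 2q₁)/4.
E[c₂] = 3/10·29 + 7/10·41 = 37.4
Firm 1's FOC against E[q₂] yields q₁ = (123 − 2·7 + E[c₂])/6 = (123 − 14 + 37.4)/6 = 24.4.
E[P] = 123 − 2·(q₁ + E[q₂]) = 55.8; Firm 1's expected profit = (E[P] − 7)·q₁ = (55.8 − 7)·24.4 = 1190.72.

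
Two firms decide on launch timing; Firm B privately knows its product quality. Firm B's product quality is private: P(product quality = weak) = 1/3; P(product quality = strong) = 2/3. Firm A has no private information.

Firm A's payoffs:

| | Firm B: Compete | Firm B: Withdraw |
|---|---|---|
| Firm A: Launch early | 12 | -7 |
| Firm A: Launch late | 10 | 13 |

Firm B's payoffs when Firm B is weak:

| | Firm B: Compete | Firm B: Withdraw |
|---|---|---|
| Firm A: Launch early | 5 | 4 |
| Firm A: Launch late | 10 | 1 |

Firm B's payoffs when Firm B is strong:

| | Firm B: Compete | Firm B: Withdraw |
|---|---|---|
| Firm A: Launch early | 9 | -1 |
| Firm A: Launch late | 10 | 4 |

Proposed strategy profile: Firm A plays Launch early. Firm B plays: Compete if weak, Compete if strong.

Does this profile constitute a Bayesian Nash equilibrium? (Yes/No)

Yes

Firm A plays Launch early: E[Launch early] = 1/3·(12) + 2/3·(12) = 12; E[Launch late] = 10. Best-responding. ✓
Firm B (product quality weak), facing Launch early: Compete gives 5, Withdraw gives 4. Proposed Compete is best. ✓
Firm B (product quality strong), facing Launch early: Compete gives 9, Withdraw gives -1. Proposed Compete is best. ✓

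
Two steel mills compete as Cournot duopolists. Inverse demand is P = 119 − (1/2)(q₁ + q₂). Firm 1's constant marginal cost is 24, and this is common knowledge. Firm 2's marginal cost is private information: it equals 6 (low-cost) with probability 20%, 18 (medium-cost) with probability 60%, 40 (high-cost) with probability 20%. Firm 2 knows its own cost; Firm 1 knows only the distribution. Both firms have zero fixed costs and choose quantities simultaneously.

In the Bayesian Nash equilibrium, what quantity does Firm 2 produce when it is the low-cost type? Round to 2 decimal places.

82.67

Each type of Firm 2 best-responds to q₁; Firm 1 best-responds to the expected q₂ over Firm 2's types.
Firm 2 with cost c maximizes (119 − (1/2)(q₁+q₂) − c)·q₂, giving q₂(c) = (119 − c − (1/2)q₁).
E[c₂] = 0.2·6 + 0.6·18 + 0.2·40 = 20
Firm 1's FOC against E[q₂] yields q₁ = (119 − 2·24 + E[c₂])/(3/2) = (119 − 48 + 20)/(3/2) = 60.6667.
q₂(low-cost) = (119 − 6 − (1/2)·60.6667) = 82.6667.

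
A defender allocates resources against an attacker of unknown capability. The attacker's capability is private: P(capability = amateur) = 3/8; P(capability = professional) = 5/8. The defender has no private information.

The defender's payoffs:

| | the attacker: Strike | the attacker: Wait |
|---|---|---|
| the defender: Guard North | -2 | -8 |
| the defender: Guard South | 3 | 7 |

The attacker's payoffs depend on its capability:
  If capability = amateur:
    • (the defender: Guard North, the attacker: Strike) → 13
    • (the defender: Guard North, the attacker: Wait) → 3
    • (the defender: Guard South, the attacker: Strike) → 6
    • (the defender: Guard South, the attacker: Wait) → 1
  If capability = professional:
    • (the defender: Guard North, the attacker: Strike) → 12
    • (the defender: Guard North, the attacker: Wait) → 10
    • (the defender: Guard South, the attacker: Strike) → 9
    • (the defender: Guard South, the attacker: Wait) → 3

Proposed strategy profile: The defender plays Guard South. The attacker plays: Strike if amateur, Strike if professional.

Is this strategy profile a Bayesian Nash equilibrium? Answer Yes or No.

A profile is a BNE iff every type of every player is best-responding given beliefs about the other side.
The defender plays Guard South: E[Guard South] = 3/8·(3) + 5/8·(3) = 3; E[Guard North] = -2. Best-responding. ✓
The attacker (capability amateur), facing Guard South: Strike gives 6, Wait gives 1. Proposed Strike is best. ✓
The attacker (capability professional), facing Guard South: Strike gives 9, Wait gives 3. Proposed Strike is best. ✓

Yes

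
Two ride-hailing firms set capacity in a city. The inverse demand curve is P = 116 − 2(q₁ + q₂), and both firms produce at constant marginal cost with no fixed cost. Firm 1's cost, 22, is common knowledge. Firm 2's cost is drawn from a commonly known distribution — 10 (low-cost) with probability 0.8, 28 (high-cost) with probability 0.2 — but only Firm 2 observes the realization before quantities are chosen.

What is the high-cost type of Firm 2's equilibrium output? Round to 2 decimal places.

Firm 2 with cost c maximizes (116 − 2(q₁+q₂) − c)·q₂, giving q₂(c) = (116 − c − 2q₁)/4.
E[c₂] = 0.8·10 + 0.2·28 = 13.6
Firm 1's FOC against E[q₂] yields q₁ = (116 − 2·22 + E[c₂])/6 = (116 − 44 + 13.6)/6 = 14.2667.
q₂(high-cost) = (116 − 28 − 2·14.2667)/4 = 14.8667.

14.87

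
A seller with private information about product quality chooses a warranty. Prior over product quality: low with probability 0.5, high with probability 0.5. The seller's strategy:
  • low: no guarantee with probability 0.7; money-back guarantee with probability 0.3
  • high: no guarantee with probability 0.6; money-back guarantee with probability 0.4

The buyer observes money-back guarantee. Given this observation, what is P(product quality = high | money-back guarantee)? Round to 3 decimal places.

0.571

P(money-back guarantee) = 0.5·0.3 + 0.5·0.4 = 0.35
P(high | money-back guarantee) = (0.5·0.4) / 0.35 = 0.2 / 0.35 = 0.571429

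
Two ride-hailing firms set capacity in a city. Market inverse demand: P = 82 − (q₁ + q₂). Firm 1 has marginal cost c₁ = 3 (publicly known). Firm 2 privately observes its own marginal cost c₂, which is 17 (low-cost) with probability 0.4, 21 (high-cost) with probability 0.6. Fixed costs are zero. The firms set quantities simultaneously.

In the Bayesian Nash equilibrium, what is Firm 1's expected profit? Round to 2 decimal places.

1011.24

Firm 2 with cost c maximizes (82 − (q₁+q₂) − c)·q₂, giving q₂(c) = (82 − c − q₁)/2.
E[c₂] = 0.4·17 + 0.6·21 = 19.4
Firm 1's FOC against E[q₂] yields q₁ = (82 − 2·3 + E[c₂])/3 = (82 − 6 + 19.4)/3 = 31.8.
E[P] = 82 − (q₁ + E[q₂]) = 34.8; Firm 1's expected profit = (E[P] − 3)·q₁ = (34.8 − 3)·31.8 = 1011.24.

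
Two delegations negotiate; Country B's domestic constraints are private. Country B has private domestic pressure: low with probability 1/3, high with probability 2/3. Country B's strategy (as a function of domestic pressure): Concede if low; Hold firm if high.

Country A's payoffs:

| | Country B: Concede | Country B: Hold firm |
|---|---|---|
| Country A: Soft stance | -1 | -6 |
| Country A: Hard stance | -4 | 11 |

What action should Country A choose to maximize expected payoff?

E[Soft stance] = 1/3·(-1) + 2/3·(-6) = -13/3
E[Hard stance] = 1/3·(-4) + 2/3·(11) = 6
Best response: Hard stance (6 is the largest).

Hard stance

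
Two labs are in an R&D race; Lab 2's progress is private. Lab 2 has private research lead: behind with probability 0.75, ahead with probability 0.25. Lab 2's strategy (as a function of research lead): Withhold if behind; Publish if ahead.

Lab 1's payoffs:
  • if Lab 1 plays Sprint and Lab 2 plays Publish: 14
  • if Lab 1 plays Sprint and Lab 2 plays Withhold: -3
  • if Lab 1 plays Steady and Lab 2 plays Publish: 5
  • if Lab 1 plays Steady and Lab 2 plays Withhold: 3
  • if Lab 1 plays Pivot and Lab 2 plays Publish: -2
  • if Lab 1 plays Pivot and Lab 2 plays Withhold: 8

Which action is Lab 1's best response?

Pivot

Compute Lab 1's expected payoff for each action, taking the expectation over Lab 2's type.
E[Sprint] = 0.75·(-3) + 0.25·(14) = 1.25
E[Steady] = 0.75·(3) + 0.25·(5) = 3.5
E[Pivot] = 0.75·(8) + 0.25·(-2) = 5.5
Best response: Pivot (5.5 is the largest).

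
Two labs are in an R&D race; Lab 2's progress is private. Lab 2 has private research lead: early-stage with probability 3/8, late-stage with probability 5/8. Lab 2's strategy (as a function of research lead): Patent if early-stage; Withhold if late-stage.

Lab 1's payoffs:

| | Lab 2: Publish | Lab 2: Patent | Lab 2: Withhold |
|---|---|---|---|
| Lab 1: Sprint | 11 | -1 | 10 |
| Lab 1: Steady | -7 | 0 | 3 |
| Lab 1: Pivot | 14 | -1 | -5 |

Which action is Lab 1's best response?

Sprint

E[Sprint] = 3/8·(-1) + 5/8·(10) = 47/8
E[Steady] = 3/8·(0) + 5/8·(3) = 15/8
E[Pivot] = 3/8·(-1) + 5/8·(-5) = -7/2
Best response: Sprint (47/8 is the largest).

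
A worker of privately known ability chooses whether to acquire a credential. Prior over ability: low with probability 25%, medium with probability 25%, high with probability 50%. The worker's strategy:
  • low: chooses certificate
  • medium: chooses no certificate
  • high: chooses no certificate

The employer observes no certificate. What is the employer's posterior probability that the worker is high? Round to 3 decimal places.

0.667

P(no certificate) = 0.25·0 + 0.25·1 + 0.5·1 = 0.75
P(high | no certificate) = (0.5·1) / 0.75 = 0.5 / 0.75 = 0.666667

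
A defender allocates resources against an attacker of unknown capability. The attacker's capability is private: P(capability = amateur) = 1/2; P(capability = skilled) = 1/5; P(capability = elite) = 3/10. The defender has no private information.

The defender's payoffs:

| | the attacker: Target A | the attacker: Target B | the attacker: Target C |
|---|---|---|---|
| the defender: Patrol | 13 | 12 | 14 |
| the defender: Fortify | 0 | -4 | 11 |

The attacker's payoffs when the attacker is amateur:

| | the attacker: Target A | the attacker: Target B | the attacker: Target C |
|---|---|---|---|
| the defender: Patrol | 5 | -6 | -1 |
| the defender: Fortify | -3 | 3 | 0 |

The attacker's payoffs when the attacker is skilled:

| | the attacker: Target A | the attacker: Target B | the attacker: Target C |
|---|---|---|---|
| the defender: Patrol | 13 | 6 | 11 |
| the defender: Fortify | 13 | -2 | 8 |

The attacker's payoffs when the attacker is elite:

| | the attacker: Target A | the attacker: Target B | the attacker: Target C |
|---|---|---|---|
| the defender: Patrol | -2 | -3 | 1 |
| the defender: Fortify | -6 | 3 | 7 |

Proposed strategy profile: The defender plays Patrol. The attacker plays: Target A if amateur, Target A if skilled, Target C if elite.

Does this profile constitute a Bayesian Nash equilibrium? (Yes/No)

Yes

The defender plays Patrol: E[Patrol] = 1/2·(13) + 1/5·(13) + 3/10·(14) = 133/10; E[Fortify] = 33/10. Best-responding. ✓
The attacker (capability amateur), facing Patrol: Target A gives 5, Target B gives -6, Target C gives -1. Proposed Target A is best. ✓
The attacker (capability skilled), facing Patrol: Target A gives 13, Target B gives 6, Target C gives 11. Proposed Target A is best. ✓
The attacker (capability elite), facing Patrol: Target A gives -2, Target B gives -3, Target C gives 1. Proposed Target C is best. ✓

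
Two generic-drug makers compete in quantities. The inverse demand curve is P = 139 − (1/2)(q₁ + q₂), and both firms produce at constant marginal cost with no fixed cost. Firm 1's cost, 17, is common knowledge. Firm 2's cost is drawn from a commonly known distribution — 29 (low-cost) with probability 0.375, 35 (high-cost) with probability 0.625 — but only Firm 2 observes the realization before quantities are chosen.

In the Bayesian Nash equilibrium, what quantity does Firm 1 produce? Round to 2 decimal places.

91.83

Type-c best response for Firm 2: q₂(c) = (139 − c) − q₁/2.
Firm 1 maximizes expected profit; its first-order condition is 139 − q₁ − (1/2)E[q₂] − 17 = 0.
Substituting E[q₂] and solving: E[c₂] = 32.75, so q₁ = (139 − 2·17 + 32.75)/(3/2) = 91.8333.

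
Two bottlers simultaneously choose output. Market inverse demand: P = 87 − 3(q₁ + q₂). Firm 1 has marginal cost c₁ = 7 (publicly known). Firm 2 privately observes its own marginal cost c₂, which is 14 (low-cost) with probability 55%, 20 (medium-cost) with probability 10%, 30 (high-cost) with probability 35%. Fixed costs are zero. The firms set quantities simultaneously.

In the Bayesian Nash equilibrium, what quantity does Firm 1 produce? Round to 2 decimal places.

10.36

Each type of Firm 2 best-responds to q₁; Firm 1 best-responds to the expected q₂ over Firm 2's types.
Firm 2 with cost c maximizes (87 − 3(q₁+q₂) − c)·q₂, giving q₂(c) = (87 − c − 3q₁)/6.
E[c₂] = 0.55·14 + 0.1·20 + 0.35·30 = 20.2
Firm 1's FOC against E[q₂] yields q₁ = (87 − 2·7 + E[c₂])/9 = (87 − 14 + 20.2)/9 = 10.3556.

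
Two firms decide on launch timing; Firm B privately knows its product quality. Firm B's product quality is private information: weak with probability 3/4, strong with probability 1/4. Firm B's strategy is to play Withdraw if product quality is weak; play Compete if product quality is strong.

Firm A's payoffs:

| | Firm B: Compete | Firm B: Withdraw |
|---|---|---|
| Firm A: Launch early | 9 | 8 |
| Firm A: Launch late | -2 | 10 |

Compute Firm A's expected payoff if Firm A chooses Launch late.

E[Launch late] = 3/4·10 + 1/4·(-2) = 15/2 + (-1/2) = 7

7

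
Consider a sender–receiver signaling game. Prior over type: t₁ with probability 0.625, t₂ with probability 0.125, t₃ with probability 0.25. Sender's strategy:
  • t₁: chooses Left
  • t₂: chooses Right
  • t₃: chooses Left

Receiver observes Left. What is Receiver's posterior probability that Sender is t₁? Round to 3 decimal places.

P(Left) = 0.625·1 + 0.125·0 + 0.25·1 = 0.875
P(t₁ | Left) = (0.625·1) / 0.875 = 0.625 / 0.875 = 0.714286

0.714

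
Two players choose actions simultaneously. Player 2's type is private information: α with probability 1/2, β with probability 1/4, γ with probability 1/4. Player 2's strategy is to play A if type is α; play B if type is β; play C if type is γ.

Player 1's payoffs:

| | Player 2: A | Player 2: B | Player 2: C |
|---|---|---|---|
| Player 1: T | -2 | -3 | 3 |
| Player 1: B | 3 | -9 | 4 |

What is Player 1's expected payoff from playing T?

E[T] = 1/2·(-2) + 1/4·(-3) + 1/4·3 = (-1) + (-3/4) + 3/4 = -1

-1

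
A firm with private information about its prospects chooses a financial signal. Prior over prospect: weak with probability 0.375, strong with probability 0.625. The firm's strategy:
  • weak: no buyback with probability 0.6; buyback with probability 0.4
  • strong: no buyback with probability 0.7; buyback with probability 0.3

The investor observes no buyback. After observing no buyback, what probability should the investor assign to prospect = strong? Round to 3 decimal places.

0.660

P(no buyback) = 0.375·0.6 + 0.625·0.7 = 0.6625
P(strong | no buyback) = (0.625·0.7) / 0.6625 = 0.4375 / 0.6625 = 0.660377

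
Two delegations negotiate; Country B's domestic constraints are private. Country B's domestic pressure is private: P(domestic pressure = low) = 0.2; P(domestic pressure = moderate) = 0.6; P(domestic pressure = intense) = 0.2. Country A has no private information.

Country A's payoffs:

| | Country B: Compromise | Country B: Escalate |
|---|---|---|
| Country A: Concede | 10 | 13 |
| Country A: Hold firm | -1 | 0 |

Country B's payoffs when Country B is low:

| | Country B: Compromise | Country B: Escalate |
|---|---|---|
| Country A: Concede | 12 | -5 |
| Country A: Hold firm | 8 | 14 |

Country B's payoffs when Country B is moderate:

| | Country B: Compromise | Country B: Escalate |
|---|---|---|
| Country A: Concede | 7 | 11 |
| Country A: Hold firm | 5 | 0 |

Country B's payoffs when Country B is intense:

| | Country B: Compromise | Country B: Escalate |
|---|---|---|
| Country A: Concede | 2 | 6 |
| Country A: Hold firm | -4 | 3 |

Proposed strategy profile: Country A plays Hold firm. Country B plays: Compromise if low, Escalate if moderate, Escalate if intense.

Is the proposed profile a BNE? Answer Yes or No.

No

Country A plays Hold firm: E[Hold firm] = 0.2·(-1) + 0.6·(0) + 0.2·(0) = -0.2; E[Concede] = 12.4. Not best-responding. ✗
Country B (domestic pressure low), facing Hold firm: Compromise gives 8, Escalate gives 14. Proposed Compromise is not best — profitable deviation exists. ✗
Country B (domestic pressure moderate), facing Hold firm: Compromise gives 5, Escalate gives 0. Proposed Escalate is not best — profitable deviation exists. ✗
Country B (domestic pressure intense), facing Hold firm: Compromise gives -4, Escalate gives 3. Proposed Escalate is best. ✓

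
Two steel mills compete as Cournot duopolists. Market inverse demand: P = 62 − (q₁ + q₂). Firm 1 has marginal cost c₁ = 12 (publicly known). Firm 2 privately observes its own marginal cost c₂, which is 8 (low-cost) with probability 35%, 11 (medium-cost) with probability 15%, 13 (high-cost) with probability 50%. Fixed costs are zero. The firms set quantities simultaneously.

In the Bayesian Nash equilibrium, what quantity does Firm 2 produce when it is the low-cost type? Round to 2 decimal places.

Firm 2 with cost c maximizes (62 − (q₁+q₂) − c)·q₂, giving q₂(c) = (62 − c − q₁)/2.
E[c₂] = 0.35·8 + 0.15·11 + 0.5·13 = 10.95
Firm 1's FOC against E[q₂] yields q₁ = (62 − 2·12 + E[c₂])/3 = (62 − 24 + 10.95)/3 = 16.3167.
q₂(low-cost) = (62 − 8 − 16.3167)/2 = 18.8417.

18.84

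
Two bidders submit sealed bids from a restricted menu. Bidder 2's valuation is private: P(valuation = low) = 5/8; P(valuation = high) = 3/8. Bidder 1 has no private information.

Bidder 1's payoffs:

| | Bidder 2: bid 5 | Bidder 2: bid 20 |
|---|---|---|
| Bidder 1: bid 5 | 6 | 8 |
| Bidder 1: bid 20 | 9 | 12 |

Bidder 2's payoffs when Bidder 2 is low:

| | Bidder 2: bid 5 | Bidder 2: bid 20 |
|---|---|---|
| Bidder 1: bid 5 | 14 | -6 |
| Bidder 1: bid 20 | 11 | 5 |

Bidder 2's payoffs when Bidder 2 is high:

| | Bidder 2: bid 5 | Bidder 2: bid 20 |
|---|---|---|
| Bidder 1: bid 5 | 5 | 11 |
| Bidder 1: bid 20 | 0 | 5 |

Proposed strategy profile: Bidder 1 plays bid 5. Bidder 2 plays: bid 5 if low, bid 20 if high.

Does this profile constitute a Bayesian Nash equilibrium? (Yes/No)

No

Bidder 1 plays bid 5: E[bid 5] = 5/8·(6) + 3/8·(8) = 27/4; E[bid 20] = 81/8. Not best-responding. ✗
Bidder 2 (valuation low), facing bid 5: bid 5 gives 14, bid 20 gives -6. Proposed bid 5 is best. ✓
Bidder 2 (valuation high), facing bid 5: bid 5 gives 5, bid 20 gives 11. Proposed bid 20 is best. ✓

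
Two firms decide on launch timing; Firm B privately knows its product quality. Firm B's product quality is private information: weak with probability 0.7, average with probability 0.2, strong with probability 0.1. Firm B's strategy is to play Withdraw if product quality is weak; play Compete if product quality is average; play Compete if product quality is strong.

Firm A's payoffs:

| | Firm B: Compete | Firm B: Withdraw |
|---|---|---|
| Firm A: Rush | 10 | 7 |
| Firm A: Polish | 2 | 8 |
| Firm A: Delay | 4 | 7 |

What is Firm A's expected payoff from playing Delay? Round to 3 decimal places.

6.100

E[Delay] = 0.7·7 + 0.2·4 + 0.1·4 = 4.9 + 0.8 + 0.4 = 6.1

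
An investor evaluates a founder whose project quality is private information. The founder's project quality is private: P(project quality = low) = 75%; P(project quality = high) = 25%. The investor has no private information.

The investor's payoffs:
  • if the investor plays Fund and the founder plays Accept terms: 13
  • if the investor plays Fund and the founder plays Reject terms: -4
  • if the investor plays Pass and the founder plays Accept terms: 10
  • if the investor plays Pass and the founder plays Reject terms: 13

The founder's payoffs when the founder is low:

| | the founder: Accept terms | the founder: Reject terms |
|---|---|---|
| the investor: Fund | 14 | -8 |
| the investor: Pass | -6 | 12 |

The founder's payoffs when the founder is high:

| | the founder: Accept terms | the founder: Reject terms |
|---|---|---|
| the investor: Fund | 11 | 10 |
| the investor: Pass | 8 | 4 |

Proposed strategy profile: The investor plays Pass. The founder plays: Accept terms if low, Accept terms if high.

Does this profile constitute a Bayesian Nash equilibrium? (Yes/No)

No

A profile is a BNE iff every type of every player is best-responding given beliefs about the other side.
The investor plays Pass: E[Pass] = 0.75·(10) + 0.25·(10) = 10; E[Fund] = 13. Not best-responding. ✗
The founder (project quality low), facing Pass: Accept terms gives -6, Reject terms gives 12. Proposed Accept terms is not best — profitable deviation exists. ✗
The founder (project quality high), facing Pass: Accept terms gives 8, Reject terms gives 4. Proposed Accept terms is best. ✓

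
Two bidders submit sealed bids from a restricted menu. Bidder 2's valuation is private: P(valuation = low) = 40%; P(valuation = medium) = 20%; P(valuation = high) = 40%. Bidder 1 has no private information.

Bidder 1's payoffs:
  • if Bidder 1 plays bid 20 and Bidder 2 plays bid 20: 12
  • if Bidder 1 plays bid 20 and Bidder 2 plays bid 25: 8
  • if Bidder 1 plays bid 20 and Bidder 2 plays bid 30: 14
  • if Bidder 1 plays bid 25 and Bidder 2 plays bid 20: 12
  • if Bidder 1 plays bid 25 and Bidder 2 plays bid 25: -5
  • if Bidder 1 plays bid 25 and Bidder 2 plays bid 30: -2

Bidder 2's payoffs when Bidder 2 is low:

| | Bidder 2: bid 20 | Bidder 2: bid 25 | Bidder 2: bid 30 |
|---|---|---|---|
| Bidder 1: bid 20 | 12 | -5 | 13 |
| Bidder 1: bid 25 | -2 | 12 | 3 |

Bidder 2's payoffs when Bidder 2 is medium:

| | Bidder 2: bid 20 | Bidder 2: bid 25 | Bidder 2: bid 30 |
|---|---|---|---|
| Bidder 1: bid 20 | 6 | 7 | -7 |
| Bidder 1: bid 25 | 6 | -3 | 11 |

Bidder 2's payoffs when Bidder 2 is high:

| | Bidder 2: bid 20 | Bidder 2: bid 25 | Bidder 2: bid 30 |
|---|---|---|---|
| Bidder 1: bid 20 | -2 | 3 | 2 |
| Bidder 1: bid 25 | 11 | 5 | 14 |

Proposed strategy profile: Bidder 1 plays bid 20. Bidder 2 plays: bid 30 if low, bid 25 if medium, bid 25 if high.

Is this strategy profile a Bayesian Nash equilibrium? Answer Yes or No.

Yes

Bidder 1 plays bid 20: E[bid 20] = 0.4·(14) + 0.2·(8) + 0.4·(8) = 10.4; E[bid 25] = -3.8. Best-responding. ✓
Bidder 2 (valuation low), facing bid 20: bid 20 gives 12, bid 25 gives -5, bid 30 gives 13. Proposed bid 30 is best. ✓
Bidder 2 (valuation medium), facing bid 20: bid 20 gives 6, bid 25 gives 7, bid 30 gives -7. Proposed bid 25 is best. ✓
Bidder 2 (valuation high), facing bid 20: bid 20 gives -2, bid 25 gives 3, bid 30 gives 2. Proposed bid 25 is best. ✓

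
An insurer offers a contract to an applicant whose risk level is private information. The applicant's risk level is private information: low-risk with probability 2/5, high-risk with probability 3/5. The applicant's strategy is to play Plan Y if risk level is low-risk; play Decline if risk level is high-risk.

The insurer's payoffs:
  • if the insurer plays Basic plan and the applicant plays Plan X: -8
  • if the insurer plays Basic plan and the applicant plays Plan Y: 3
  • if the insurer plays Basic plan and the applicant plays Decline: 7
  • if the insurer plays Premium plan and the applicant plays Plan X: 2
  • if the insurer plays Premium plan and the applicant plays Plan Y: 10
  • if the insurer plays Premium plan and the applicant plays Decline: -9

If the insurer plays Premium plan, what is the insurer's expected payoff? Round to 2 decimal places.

-1.40

E[Premium plan] = 2/5·10 + 3/5·(-9) = 4 + (-27/5) = -7/5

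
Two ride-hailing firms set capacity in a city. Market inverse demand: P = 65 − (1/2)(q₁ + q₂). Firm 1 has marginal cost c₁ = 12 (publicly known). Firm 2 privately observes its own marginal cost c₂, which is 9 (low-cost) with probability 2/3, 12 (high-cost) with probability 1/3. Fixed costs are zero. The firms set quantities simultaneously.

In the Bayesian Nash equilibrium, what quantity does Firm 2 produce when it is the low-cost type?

39

Each type of Firm 2 best-responds to q₁; Firm 1 best-responds to the expected q₂ over Firm 2's types.
Firm 2 with cost c maximizes (65 − (1/2)(q₁+q₂) − c)·q₂, giving q₂(c) = (65 − c − (1/2)q₁).
E[c₂] = 2/3·9 + 1/3·12 = 10
Firm 1's FOC against E[q₂] yields q₁ = (65 − 2·12 + E[c₂])/(3/2) = (65 − 24 + 10)/(3/2) = 34.
q₂(low-cost) = (65 − 9 − (1/2)·34) = 39.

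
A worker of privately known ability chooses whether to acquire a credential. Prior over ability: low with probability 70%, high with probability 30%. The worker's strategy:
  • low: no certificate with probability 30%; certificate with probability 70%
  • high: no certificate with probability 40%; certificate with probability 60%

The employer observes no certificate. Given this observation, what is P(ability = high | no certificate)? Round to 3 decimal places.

P(no certificate) = 0.7·0.3 + 0.3·0.4 = 0.33
P(high | no certificate) = (0.3·0.4) / 0.33 = 0.12 / 0.33 = 0.363636

0.364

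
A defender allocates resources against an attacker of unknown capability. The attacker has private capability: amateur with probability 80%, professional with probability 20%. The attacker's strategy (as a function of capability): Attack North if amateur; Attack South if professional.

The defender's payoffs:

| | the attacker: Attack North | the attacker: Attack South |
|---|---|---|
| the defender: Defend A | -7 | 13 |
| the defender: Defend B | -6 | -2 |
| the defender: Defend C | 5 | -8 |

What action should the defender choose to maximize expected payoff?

Defend C

E[Defend A] = 0.8·(-7) + 0.2·(13) = -3
E[Defend B] = 0.8·(-6) + 0.2·(-2) = -5.2
E[Defend C] = 0.8·(5) + 0.2·(-8) = 2.4
Best response: Defend C (2.4 is the largest).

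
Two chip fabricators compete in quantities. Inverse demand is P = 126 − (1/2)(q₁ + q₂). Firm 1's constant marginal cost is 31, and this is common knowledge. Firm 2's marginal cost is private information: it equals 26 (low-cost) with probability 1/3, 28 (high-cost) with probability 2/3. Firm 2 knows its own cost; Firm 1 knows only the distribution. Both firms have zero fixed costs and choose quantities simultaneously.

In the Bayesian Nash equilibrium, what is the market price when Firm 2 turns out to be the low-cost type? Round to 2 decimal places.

60.78

Firm 2 with cost c maximizes (126 − (1/2)(q₁+q₂) − c)·q₂, giving q₂(c) = (126 − c − (1/2)q₁).
E[c₂] = 1/3·26 + 2/3·28 = 27.3333
Firm 1's FOC against E[q₂] yields q₁ = (126 − 2·31 + E[c₂])/(3/2) = (126 − 62 + 27.3333)/(3/2) = 60.8889.
q₂(low-cost) = 69.5556, so P = 126 − (1/2)·(60.8889 + 69.5556) = 60.7778.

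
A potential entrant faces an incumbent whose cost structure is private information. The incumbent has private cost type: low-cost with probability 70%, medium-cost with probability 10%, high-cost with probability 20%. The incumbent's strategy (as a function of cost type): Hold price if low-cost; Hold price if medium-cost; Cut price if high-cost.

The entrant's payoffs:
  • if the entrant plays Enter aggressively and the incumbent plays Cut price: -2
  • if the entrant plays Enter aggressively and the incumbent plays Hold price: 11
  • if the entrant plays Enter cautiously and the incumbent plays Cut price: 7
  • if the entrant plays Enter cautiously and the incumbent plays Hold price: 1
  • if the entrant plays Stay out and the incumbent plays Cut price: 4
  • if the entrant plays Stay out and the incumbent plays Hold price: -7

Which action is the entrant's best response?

Enter aggressively

E[Enter aggressively] = 0.7·(11) + 0.1·(11) + 0.2·(-2) = 8.4
E[Enter cautiously] = 0.7·(1) + 0.1·(1) + 0.2·(7) = 2.2
E[Stay out] = 0.7·(-7) + 0.1·(-7) + 0.2·(4) = -4.8
Best response: Enter aggressively (8.4 is the largest).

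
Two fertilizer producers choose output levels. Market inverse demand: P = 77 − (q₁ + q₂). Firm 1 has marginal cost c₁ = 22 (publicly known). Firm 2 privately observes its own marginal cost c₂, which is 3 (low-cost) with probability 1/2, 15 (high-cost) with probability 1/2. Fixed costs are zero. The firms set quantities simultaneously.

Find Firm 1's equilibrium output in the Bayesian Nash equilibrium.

Firm 2 with cost c maximizes (77 − (q₁+q₂) − c)·q₂, giving q₂(c) = (77 − c − q₁)/2.
E[c₂] = 1/2·3 + 1/2·15 = 9
Firm 1's FOC against E[q₂] yields q₁ = (77 − 2·22 + E[c₂])/3 = (77 − 44 + 9)/3 = 14.

14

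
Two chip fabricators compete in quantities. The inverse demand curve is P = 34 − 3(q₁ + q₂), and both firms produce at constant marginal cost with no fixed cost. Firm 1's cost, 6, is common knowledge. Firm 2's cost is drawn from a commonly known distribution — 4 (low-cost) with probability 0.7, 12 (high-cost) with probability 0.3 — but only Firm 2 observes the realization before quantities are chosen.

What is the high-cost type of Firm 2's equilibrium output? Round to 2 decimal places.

Each type of Firm 2 best-responds to q₁; Firm 1 best-responds to the expected q₂ over Firm 2's types.
Firm 2 with cost c maximizes (34 − 3(q₁+q₂) − c)·q₂, giving q₂(c) = (34 − c − 3q₁)/6.
E[c₂] = 0.7·4 + 0.3·12 = 6.4
Firm 1's FOC against E[q₂] yields q₁ = (34 − 2·6 + E[c₂])/9 = (34 − 12 + 6.4)/9 = 3.15556.
q₂(high-cost) = (34 − 12 − 3·3.15556)/6 = 2.08889.

2.09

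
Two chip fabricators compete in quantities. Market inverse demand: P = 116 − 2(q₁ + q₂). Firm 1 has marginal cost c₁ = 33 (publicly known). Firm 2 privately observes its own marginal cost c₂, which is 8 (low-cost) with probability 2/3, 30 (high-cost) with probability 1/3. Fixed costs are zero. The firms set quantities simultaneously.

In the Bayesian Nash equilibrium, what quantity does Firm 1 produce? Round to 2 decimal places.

10.89

Firm 2 with cost c maximizes (116 − 2(q₁+q₂) − c)·q₂, giving q₂(c) = (116 − c − 2q₁)/4.
E[c₂] = 2/3·8 + 1/3·30 = 15.3333
Firm 1's FOC against E[q₂] yields q₁ = (116 − 2·33 + E[c₂])/6 = (116 − 66 + 15.3333)/6 = 10.8889.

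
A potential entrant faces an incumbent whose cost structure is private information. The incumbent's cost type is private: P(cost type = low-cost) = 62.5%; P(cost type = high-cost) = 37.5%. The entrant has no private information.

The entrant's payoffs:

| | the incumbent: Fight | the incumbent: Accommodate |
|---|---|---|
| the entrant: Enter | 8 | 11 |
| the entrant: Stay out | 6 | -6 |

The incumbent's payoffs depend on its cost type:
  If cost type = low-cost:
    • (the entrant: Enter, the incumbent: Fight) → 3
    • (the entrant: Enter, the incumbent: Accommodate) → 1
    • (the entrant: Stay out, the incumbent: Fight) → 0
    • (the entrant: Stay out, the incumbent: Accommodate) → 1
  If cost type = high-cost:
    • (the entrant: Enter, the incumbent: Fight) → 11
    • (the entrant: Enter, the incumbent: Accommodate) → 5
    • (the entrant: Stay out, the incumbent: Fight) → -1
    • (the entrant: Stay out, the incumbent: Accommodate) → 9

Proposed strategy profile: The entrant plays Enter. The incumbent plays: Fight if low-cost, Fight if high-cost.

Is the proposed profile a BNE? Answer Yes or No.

The entrant plays Enter: E[Enter] = 0.625·(8) + 0.375·(8) = 8; E[Stay out] = 6. Best-responding. ✓
The incumbent (cost type low-cost), facing Enter: Fight gives 3, Accommodate gives 1. Proposed Fight is best. ✓
The incumbent (cost type high-cost), facing Enter: Fight gives 11, Accommodate gives 5. Proposed Fight is best. ✓

Yes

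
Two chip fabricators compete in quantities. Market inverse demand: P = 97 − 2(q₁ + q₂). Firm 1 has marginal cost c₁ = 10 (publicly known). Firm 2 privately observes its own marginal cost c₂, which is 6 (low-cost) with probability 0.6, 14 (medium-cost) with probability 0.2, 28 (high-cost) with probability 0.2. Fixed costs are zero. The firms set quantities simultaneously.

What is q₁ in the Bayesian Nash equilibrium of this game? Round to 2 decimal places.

14.83

Type-c best response for Firm 2: q₂(c) = (97 − c)/4 − q₁/2.
Firm 1 maximizes expected profit; its first-order condition is 97 − 4q₁ − 2E[q₂] − 10 = 0.
Substituting E[q₂] and solving: E[c₂] = 12, so q₁ = (97 − 2·10 + 12)/6 = 14.8333.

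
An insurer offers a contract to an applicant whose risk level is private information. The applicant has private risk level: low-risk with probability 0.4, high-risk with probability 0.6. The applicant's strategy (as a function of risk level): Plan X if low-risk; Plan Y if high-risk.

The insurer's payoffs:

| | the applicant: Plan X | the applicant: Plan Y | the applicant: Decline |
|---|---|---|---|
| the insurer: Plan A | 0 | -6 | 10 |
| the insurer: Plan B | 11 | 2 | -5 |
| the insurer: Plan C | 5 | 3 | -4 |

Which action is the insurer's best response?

E[Plan A] = 0.4·(0) + 0.6·(-6) = -3.6
E[Plan B] = 0.4·(11) + 0.6·(2) = 5.6
E[Plan C] = 0.4·(5) + 0.6·(3) = 3.8
Best response: Plan B (5.6 is the largest).

Plan B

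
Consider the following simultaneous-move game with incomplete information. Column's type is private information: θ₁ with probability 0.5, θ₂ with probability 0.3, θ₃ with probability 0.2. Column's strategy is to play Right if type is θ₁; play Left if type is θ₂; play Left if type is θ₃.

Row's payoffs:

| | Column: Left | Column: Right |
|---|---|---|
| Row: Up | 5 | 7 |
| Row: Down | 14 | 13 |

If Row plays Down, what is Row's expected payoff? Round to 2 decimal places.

13.50

E[Down] = 0.5·13 + 0.3·14 + 0.2·14 = 6.5 + 4.2 + 2.8 = 13.5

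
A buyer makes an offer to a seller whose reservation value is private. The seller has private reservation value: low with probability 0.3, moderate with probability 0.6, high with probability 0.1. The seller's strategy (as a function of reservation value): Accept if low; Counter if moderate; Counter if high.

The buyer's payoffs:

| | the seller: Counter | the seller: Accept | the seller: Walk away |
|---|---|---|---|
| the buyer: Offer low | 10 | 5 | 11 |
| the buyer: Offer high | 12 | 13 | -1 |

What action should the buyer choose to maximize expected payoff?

E[Offer low] = 0.3·(5) + 0.6·(10) + 0.1·(10) = 8.5
E[Offer high] = 0.3·(13) + 0.6·(12) + 0.1·(12) = 12.3
Best response: Offer high (12.3 is the largest).

Offer high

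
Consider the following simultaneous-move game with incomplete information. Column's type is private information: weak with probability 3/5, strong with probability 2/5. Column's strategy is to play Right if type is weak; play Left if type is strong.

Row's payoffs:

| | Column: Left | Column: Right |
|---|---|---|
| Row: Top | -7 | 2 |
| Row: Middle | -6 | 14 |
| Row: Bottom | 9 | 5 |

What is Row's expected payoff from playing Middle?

E[Middle] = 3/5·14 + 2/5·(-6) = 42/5 + (-12/5) = 6

6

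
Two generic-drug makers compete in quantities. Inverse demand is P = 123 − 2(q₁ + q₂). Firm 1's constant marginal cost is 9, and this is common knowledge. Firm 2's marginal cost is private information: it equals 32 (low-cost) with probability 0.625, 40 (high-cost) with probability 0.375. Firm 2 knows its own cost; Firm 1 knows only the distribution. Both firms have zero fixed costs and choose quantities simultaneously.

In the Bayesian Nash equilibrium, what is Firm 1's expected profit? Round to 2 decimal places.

Each type of Firm 2 best-responds to q₁; Firm 1 best-responds to the expected q₂ over Firm 2's types.
Firm 2 with cost c maximizes (123 − 2(q₁+q₂) − c)·q₂, giving q₂(c) = (123 − c − 2q₁)/4.
E[c₂] = 0.625·32 + 0.375·40 = 35
Firm 1's FOC against E[q₂] yields q₁ = (123 − 2·9 + E[c₂])/6 = (123 − 18 + 35)/6 = 23.3333.
E[P] = 123 − 2·(q₁ + E[q₂]) = 55.6667; Firm 1's expected profit = (E[P] − 9)·q₁ = (55.6667 − 9)·23.3333 = 1088.89.

1088.89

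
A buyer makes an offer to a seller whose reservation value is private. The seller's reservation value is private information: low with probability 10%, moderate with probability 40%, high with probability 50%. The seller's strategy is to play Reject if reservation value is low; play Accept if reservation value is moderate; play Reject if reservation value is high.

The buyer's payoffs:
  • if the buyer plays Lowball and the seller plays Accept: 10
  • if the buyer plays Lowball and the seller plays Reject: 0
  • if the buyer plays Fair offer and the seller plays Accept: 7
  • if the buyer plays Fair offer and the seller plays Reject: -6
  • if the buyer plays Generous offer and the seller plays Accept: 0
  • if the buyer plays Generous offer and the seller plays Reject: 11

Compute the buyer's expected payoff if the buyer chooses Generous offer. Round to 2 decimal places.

E[Generous offer] = 0.1·11 + 0.4·0 + 0.5·11 = 1.1 + 0 + 5.5 = 6.6

6.60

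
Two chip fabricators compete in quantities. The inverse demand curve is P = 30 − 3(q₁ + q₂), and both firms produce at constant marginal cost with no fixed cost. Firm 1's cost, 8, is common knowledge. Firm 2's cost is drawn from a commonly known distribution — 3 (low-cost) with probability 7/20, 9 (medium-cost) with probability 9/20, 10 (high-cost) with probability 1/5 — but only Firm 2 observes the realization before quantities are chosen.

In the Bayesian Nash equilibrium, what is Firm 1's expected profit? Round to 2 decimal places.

16.49

Firm 2 with cost c maximizes (30 − 3(q₁+q₂) − c)·q₂, giving q₂(c) = (30 − c − 3q₁)/6.
E[c₂] = 7/20·3 + 9/20·9 + 1/5·10 = 7.1
Firm 1's FOC against E[q₂] yields q₁ = (30 − 2·8 + E[c₂])/9 = (30 − 16 + 7.1)/9 = 2.34444.
E[P] = 30 − 3·(q₁ + E[q₂]) = 15.0333; Firm 1's expected profit = (E[P] − 8)·q₁ = (15.0333 − 8)·2.34444 = 16.4893.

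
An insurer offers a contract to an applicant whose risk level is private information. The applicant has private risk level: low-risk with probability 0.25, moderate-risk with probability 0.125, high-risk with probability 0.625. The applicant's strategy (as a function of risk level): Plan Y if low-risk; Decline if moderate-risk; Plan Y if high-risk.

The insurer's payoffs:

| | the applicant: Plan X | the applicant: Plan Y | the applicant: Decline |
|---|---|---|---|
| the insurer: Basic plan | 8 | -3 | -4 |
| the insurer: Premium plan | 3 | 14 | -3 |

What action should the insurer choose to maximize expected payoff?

E[Basic plan] = 0.25·(-3) + 0.125·(-4) + 0.625·(-3) = -3.125
E[Premium plan] = 0.25·(14) + 0.125·(-3) + 0.625·(14) = 11.875
Best response: Premium plan (11.875 is the largest).

Premium plan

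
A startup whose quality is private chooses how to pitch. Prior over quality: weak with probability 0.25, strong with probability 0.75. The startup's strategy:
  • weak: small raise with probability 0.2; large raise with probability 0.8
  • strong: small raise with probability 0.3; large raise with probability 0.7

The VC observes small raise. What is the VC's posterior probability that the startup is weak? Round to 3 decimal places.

0.182

Apply Bayes' rule using the sender's strategy as the likelihood.
P(small raise) = 0.25·0.2 + 0.75·0.3 = 0.275
P(weak | small raise) = (0.25·0.2) / 0.275 = 0.05 / 0.275 = 0.181818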